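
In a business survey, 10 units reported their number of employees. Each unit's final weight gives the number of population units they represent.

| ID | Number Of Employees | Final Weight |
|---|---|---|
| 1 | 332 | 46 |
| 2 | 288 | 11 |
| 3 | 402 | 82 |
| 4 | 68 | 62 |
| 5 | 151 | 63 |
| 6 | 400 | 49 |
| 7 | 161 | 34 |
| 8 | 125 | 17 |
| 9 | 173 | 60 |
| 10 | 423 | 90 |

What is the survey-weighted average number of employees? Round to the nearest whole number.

274

Weighted sum = 332×46 + 288×11 + 402×82 + 68×62 + 151×63 + 400×49 + 161×34 + 125×17 + 173×60 + 423×90
  = 15272 + 3168 + 32964 + 4216 + 9513 + 19600 + 5474 + 2125 + 10380 + 38070 = 140782
Sum of weights = 46 + 11 + 82 + 62 + 63 + 49 + 34 + 17 + 60 + 90 = 514
Weighted mean = 140782 / 514 = 273.89494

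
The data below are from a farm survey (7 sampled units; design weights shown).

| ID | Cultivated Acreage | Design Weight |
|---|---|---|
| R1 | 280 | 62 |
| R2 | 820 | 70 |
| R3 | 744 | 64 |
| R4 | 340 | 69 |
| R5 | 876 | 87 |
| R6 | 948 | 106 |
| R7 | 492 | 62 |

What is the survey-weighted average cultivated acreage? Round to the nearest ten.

680

Weighted sum = 280×62 + 820×70 + 744×64 + 340×69 + 876×87 + 948×106 + 492×62
  = 17360 + 57400 + 47616 + 23460 + 76212 + 100488 + 30504 = 353040
Sum of weights = 62 + 70 + 64 + 69 + 87 + 106 + 62 = 520
Weighted mean = 353040 / 520 = 678.92308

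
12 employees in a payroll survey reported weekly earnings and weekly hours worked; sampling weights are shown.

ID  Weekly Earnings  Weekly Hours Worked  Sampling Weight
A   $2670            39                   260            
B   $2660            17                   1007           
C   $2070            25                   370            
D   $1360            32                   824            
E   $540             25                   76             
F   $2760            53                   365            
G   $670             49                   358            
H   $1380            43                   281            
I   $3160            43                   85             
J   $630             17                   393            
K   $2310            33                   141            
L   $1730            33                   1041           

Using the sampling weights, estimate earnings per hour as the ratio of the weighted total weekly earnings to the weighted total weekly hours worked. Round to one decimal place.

58.7

Σ wᵢ·y = 2670×260 + 2660×1007 + 2070×370 + 1360×824 + 540×76 + 2760×365 + 670×358 + 1380×281 + 3160×85 + 630×393 + 2310×141 + 1730×1041
  = 694200 + 2678620 + 765900 + 1120640 + 41040 + 1007400 + 239860 + 387780 + 268600 + 247590 + 325710 + 1800930 = 9578270
Σ wᵢ·x = 39×260 + 17×1007 + 25×370 + 32×824 + 25×76 + 53×365 + 49×358 + 43×281 + 43×85 + 17×393 + 33×141 + 33×1041
  = 10140 + 17119 + 9250 + 26368 + 1900 + 19345 + 17542 + 12083 + 3655 + 6681 + 4653 + 34353 = 163089
Ratio = 9578270 / 163089 = 58.730325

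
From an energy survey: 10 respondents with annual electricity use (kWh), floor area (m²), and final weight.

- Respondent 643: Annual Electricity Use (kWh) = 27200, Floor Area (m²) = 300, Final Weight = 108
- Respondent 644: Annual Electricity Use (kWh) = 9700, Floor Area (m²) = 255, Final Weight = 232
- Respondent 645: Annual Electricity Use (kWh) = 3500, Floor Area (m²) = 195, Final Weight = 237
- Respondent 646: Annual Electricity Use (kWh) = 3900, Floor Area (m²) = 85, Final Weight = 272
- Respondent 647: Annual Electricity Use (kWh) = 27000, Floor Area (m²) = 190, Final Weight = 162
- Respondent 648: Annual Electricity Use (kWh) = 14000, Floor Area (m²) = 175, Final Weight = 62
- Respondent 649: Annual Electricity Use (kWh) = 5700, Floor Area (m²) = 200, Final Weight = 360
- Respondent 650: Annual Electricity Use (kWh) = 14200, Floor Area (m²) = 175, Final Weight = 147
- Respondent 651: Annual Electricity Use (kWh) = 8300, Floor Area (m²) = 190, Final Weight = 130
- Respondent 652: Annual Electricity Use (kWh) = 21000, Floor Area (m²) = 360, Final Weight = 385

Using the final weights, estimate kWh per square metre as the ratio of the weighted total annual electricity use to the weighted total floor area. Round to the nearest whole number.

Σ wᵢ·y = 27200×108 + 9700×232 + 3500×237 + 3900×272 + 27000×162 + 14000×62 + 5700×360 + 14200×147 + 8300×130 + 21000×385
  = 2937600 + 2250400 + 829500 + 1060800 + 4374000 + 868000 + 2052000 + 2087400 + 1079000 + 8085000 = 25623700
Σ wᵢ·x = 300×108 + 255×232 + 195×237 + 85×272 + 190×162 + 175×62 + 200×360 + 175×147 + 190×130 + 360×385
  = 32400 + 59160 + 46215 + 23120 + 30780 + 10850 + 72000 + 25725 + 24700 + 138600 = 463550
Ratio = 25623700 / 463550 = 55.277101

55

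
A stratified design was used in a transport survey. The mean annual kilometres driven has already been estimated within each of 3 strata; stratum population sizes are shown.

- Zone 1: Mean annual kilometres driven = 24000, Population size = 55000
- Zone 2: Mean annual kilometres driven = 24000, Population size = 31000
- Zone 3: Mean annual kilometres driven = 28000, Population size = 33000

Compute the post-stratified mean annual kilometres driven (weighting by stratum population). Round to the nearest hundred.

Σ Nₕ·x̄ₕ = 24000×55000 + 24000×31000 + 28000×33000
  = 1320000000 + 744000000 + 924000000 = 2988000000
Σ Nₕ = 55000 + 31000 + 33000 = 119000
Overall mean = 2988000000 / 119000 = 25109.244

25100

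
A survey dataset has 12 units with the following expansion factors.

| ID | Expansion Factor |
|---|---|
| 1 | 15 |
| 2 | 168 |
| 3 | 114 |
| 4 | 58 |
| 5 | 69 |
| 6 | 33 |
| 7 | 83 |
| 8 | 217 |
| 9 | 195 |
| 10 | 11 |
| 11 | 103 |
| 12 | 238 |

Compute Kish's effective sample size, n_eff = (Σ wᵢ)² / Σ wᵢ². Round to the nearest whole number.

8

Σ wᵢ = 15 + 168 + 114 + 58 + 69 + 33 + 83 + 217 + 195 + 11 + 103 + 238 = 1304
Σ wᵢ² = 210036
n_eff = 1304² / 210036 = 1700416 / 210036 = 8.0958312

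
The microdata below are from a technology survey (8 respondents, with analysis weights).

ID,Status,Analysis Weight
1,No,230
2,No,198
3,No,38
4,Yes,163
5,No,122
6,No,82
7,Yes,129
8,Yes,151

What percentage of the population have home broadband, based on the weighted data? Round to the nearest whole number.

40

Sum of weights for 'Yes' = 163 + 129 + 151 = 443
Total weight = 230 + 198 + 38 + 163 + 122 + 82 + 129 + 151 = 1113
Weighted proportion = 443 / 1113 = 0.39802336 → 39.802336%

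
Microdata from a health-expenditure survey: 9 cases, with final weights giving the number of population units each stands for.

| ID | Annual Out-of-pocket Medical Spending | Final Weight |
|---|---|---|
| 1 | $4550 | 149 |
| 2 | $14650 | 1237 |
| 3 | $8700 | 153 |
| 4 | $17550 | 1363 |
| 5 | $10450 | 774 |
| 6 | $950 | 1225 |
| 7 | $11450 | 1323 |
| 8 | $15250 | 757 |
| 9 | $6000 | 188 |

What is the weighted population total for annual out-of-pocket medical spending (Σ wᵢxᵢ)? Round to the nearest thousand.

81124000

Weighted total = 4550×149 + 14650×1237 + 8700×153 + 17550×1363 + 10450×774 + 950×1225 + 11450×1323 + 15250×757 + 6000×188
  = 677950 + 18122050 + 1331100 + 23920650 + 8088300 + 1163750 + 15148350 + 11544250 + 1128000 = 81124400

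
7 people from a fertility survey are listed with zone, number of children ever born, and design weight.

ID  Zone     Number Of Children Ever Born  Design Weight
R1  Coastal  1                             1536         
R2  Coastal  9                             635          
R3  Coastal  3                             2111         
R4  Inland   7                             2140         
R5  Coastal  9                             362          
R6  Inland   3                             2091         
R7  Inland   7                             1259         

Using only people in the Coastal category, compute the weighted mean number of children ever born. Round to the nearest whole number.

Coastal rows: R1, R2, R3, R5
Weighted sum = 1×1536 + 9×635 + 3×2111 + 9×362
  = 1536 + 5715 + 6333 + 3258 = 16842
Sum of weights = 1536 + 635 + 2111 + 362 = 4644
Weighted mean = 16842 / 4644 = 3.626615

4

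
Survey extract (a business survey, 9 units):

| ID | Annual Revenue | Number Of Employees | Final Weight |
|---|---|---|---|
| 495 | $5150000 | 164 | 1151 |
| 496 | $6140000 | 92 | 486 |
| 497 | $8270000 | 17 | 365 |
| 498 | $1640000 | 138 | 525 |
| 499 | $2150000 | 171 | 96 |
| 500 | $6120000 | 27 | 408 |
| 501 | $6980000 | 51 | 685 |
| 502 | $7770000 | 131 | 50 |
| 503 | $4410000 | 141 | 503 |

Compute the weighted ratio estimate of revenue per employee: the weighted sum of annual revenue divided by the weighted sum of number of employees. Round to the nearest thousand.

Σ wᵢ·y = 22882630000
Σ wᵢ·x = 451971
Ratio = 22882630000 / 451971 = 50628.536

51000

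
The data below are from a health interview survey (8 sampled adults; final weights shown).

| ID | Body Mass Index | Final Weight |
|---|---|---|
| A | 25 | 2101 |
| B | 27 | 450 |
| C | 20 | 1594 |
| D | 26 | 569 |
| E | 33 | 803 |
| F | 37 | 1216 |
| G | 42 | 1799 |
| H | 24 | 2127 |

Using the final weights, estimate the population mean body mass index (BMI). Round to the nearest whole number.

Weighted sum = 25×2101 + 27×450 + 20×1594 + 26×569 + 33×803 + 37×1216 + 42×1799 + 24×2127
  = 309446
Sum of weights = 2101 + 450 + 1594 + 569 + 803 + 1216 + 1799 + 2127 = 10659
Weighted mean = 309446 / 10659 = 29.031429

29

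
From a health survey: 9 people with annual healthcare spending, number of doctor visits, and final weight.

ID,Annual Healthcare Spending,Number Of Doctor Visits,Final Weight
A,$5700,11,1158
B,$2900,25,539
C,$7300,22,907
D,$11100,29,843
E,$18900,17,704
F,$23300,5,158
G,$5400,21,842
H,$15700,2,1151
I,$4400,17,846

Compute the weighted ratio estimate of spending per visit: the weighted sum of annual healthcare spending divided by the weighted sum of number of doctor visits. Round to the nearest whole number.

573

Σ wᵢ·y = 5700×1158 + 2900×539 + 7300×907 + 11100×843 + 18900×704 + 23300×158 + 5400×842 + 15700×1151 + 4400×846
  = 6600600 + 1563100 + 6621100 + 9357300 + 13305600 + 3681400 + 4546800 + 18070700 + 3722400 = 67469000
Σ wᵢ·x = 117738
Ratio = 67469000 / 117738 = 573.04354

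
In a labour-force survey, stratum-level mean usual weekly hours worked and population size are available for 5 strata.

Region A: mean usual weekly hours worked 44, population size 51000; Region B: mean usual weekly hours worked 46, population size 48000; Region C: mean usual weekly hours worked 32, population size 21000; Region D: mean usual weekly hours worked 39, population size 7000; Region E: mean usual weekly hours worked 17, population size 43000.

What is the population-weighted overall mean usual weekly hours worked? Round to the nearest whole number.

36

Σ Nₕ·x̄ₕ = 44×51000 + 46×48000 + 32×21000 + 39×7000 + 17×43000
  = 2244000 + 2208000 + 672000 + 273000 + 731000 = 6128000
Σ Nₕ = 170000
Overall mean = 6128000 / 170000 = 36.047059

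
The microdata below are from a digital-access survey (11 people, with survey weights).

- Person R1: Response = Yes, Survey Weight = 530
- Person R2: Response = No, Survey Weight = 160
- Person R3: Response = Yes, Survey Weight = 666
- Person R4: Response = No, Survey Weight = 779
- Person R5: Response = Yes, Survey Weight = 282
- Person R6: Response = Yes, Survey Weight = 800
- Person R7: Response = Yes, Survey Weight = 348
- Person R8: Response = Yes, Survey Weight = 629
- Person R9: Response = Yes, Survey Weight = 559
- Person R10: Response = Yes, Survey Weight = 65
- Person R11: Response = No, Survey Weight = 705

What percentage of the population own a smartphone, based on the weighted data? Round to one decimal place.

Sum of weights for 'Yes' = 530 + 666 + 282 + 800 + 348 + 629 + 559 + 65 = 3879
Total weight = 530 + 160 + 666 + 779 + 282 + 800 + 348 + 629 + 559 + 65 + 705 = 5523
Weighted proportion = 3879 / 5523 = 0.70233569 → 70.233569%

70.2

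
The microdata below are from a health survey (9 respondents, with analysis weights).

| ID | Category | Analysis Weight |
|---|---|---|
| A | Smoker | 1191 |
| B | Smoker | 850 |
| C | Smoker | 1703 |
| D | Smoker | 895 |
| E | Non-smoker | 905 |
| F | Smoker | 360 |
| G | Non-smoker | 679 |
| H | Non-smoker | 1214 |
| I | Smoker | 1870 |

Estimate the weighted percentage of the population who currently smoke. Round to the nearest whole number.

Sum of weights for 'Smoker' = 1191 + 850 + 1703 + 895 + 360 + 1870 = 6869
Total weight = 1191 + 850 + 1703 + 895 + 905 + 360 + 679 + 1214 + 1870 = 9667
Weighted proportion = 6869 / 9667 = 0.7105617 → 71.05617%

71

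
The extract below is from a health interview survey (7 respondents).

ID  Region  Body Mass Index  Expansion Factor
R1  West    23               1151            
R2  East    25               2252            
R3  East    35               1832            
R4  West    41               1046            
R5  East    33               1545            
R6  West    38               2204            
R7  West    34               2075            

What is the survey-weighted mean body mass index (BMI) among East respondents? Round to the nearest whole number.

30

East rows: R2, R3, R5
Weighted sum = 25×2252 + 35×1832 + 33×1545
  = 56300 + 64120 + 50985 = 171405
Sum of weights = 2252 + 1832 + 1545 = 5629
Weighted mean = 171405 / 5629 = 30.450346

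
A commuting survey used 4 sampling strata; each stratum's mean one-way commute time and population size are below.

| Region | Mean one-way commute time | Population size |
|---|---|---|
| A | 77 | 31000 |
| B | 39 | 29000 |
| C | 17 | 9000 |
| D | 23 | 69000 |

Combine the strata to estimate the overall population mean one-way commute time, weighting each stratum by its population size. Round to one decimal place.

Σ Nₕ·x̄ₕ = 77×31000 + 39×29000 + 17×9000 + 23×69000
  = 5258000
Σ Nₕ = 31000 + 29000 + 9000 + 69000 = 138000
Overall mean = 5258000 / 138000 = 38.101449

38.1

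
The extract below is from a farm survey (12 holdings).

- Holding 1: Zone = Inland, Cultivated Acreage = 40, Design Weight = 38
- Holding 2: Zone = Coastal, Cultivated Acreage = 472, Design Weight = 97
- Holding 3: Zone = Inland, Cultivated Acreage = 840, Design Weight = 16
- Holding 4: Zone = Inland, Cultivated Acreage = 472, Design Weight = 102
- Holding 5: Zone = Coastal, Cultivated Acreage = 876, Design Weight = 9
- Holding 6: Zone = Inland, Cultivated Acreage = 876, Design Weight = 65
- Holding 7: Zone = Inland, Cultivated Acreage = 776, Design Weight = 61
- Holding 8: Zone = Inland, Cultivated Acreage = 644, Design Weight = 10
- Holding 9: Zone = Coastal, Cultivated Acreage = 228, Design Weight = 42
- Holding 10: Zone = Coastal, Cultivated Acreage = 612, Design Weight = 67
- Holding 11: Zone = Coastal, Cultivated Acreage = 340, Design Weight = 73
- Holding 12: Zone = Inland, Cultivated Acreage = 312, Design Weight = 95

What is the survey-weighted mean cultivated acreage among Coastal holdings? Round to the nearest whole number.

Coastal rows: 2, 5, 9, 10, 11
Weighted sum = 472×97 + 876×9 + 228×42 + 612×67 + 340×73
  = 129068
Sum of weights = 97 + 9 + 42 + 67 + 73 = 288
Weighted mean = 129068 / 288 = 448.15278

448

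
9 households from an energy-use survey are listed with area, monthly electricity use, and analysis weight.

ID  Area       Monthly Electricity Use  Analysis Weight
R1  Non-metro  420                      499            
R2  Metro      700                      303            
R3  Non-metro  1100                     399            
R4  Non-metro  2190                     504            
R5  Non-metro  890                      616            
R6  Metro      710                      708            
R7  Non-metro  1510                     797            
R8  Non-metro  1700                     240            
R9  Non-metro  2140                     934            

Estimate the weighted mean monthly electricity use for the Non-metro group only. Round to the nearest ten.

1480

Non-metro rows: R1, R3, R4, R5, R7, R8, R9
Weighted sum = 5910710
Sum of weights = 499 + 399 + 504 + 616 + 797 + 240 + 934 = 3989
Weighted mean = 5910710 / 3989 = 1481.7523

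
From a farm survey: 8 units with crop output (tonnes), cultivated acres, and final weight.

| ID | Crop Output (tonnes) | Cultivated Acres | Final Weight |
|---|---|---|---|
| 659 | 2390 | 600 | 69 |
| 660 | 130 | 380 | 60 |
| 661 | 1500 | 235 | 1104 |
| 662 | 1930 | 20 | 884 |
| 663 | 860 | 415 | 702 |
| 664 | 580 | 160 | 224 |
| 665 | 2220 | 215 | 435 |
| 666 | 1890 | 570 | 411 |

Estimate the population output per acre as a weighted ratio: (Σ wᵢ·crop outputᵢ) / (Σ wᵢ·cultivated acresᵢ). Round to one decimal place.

6.0

Σ wᵢ·y = 2390×69 + 130×60 + 1500×1104 + 1930×884 + 860×702 + 580×224 + 2220×435 + 1890×411
  = 164910 + 7800 + 1656000 + 1706120 + 603720 + 129920 + 965700 + 776790 = 6010960
Σ wᵢ·x = 600×69 + 380×60 + 235×1104 + 20×884 + 415×702 + 160×224 + 215×435 + 570×411
  = 41400 + 22800 + 259440 + 17680 + 291330 + 35840 + 93525 + 234270 = 996285
Ratio = 6010960 / 996285 = 6.033374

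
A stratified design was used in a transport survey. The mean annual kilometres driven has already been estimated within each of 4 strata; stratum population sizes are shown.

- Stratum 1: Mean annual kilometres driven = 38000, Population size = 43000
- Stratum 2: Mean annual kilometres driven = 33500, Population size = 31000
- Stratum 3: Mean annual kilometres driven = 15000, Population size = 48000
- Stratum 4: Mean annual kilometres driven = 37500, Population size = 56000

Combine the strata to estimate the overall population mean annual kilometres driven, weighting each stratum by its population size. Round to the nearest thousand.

Σ Nₕ·x̄ₕ = 38000×43000 + 33500×31000 + 15000×48000 + 37500×56000
  = 1634000000 + 1038500000 + 720000000 + 2100000000 = 5492500000
Σ Nₕ = 43000 + 31000 + 48000 + 56000 = 178000
Overall mean = 5492500000 / 178000 = 30856.742

31000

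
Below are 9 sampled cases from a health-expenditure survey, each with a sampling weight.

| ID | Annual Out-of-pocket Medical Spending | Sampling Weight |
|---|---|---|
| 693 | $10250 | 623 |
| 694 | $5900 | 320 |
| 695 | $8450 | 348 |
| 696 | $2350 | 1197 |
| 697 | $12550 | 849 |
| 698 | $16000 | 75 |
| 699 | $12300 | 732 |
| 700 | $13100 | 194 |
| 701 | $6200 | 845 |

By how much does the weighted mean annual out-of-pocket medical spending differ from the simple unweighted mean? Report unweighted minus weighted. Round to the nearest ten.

Unweighted sum = 10250 + 5900 + 8450 + 2350 + 12550 + 16000 + 12300 + 13100 + 6200 = 87100
Unweighted mean = 87100 / 9 = 9677.7778
Weighted sum = 10250×623 + 5900×320 + 8450×348 + 2350×1197 + 12550×849 + 16000×75 + 12300×732 + 13100×194 + 6200×845
  = 6385750 + 1888000 + 2940600 + 2812950 + 10654950 + 1200000 + 9003600 + 2541400 + 5239000 = 42666250
Sum of weights = 623 + 320 + 348 + 1197 + 849 + 75 + 732 + 194 + 845 = 5183
Weighted mean = 42666250 / 5183 = 8231.9603
Difference (unweighted minus weighted) = 1445.8175

1450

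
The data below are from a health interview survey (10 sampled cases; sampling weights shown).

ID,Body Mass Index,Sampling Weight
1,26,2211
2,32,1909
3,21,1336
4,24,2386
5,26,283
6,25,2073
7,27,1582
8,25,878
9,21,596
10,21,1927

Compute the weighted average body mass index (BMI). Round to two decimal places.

Weighted sum = 26×2211 + 32×1909 + 21×1336 + 24×2386 + 26×283 + 25×2073 + 27×1582 + 25×878 + 21×596 + 21×1927
  = 57486 + 61088 + 28056 + 57264 + 7358 + 51825 + 42714 + 21950 + 12516 + 40467 = 380724
Sum of weights = 2211 + 1909 + 1336 + 2386 + 283 + 2073 + 1582 + 878 + 596 + 1927 = 15181
Weighted mean = 380724 / 15181 = 25.07898

25.08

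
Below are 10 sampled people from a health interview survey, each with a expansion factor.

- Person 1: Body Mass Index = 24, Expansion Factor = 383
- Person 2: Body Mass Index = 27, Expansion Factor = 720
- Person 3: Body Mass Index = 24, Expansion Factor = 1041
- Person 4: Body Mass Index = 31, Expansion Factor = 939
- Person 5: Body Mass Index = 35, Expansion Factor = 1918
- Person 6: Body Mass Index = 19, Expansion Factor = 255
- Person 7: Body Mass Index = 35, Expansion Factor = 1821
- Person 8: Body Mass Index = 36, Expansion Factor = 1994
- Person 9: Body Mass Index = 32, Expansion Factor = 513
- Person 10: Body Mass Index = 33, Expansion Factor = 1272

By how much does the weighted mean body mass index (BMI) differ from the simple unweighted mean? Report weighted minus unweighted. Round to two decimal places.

Unweighted sum = 24 + 27 + 24 + 31 + 35 + 19 + 35 + 36 + 32 + 33 = 296
Unweighted mean = 296 / 10 = 29.6
Weighted sum = 24×383 + 27×720 + 24×1041 + 31×939 + 35×1918 + 19×255 + 35×1821 + 36×1994 + 32×513 + 33×1272
  = 348611
Sum of weights = 10856
Weighted mean = 348611 / 10856 = 32.112288
Difference (weighted minus unweighted) = 2.5122881

2.51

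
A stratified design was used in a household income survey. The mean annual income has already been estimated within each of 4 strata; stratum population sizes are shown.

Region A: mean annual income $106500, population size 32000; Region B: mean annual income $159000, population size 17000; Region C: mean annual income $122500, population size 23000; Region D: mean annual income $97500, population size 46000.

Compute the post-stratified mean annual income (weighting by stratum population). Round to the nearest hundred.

Σ Nₕ·x̄ₕ = 106500×32000 + 159000×17000 + 122500×23000 + 97500×46000
  = 13413500000
Σ Nₕ = 32000 + 17000 + 23000 + 46000 = 118000
Overall mean = 13413500000 / 118000 = 113673.73

113700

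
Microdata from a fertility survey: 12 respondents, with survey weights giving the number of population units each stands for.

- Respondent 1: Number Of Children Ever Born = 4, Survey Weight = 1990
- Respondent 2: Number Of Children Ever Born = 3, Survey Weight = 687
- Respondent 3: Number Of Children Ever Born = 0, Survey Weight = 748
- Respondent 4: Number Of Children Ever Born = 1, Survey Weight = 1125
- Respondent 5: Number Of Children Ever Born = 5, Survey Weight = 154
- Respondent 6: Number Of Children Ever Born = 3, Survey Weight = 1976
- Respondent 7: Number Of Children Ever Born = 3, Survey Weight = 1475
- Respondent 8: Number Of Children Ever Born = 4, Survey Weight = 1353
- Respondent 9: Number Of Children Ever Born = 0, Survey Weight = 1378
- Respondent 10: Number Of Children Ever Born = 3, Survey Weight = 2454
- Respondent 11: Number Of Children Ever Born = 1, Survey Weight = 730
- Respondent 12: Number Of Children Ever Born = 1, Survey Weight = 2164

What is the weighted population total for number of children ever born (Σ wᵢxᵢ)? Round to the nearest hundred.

37900

Weighted total = 4×1990 + 3×687 + 0×748 + 1×1125 + 5×154 + 3×1976 + 3×1475 + 4×1353 + 0×1378 + 3×2454 + 1×730 + 1×2164
  = 7960 + 2061 + 0 + 1125 + 770 + 5928 + 4425 + 5412 + 0 + 7362 + 730 + 2164 = 37937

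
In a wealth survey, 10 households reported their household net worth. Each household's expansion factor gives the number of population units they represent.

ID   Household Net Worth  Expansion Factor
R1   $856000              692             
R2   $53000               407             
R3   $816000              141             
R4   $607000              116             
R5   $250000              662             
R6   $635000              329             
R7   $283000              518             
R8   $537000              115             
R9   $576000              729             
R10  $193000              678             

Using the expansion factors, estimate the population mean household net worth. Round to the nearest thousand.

Weighted sum = 856000×692 + 53000×407 + 816000×141 + 607000×116 + 250000×662 + 635000×329 + 283000×518 + 537000×115 + 576000×729 + 193000×678
  = 592352000 + 21571000 + 115056000 + 70412000 + 165500000 + 208915000 + 146594000 + 61755000 + 419904000 + 130854000 = 1932913000
Sum of weights = 692 + 407 + 141 + 116 + 662 + 329 + 518 + 115 + 729 + 678 = 4387
Weighted mean = 1932913000 / 4387 = 440600.18

441000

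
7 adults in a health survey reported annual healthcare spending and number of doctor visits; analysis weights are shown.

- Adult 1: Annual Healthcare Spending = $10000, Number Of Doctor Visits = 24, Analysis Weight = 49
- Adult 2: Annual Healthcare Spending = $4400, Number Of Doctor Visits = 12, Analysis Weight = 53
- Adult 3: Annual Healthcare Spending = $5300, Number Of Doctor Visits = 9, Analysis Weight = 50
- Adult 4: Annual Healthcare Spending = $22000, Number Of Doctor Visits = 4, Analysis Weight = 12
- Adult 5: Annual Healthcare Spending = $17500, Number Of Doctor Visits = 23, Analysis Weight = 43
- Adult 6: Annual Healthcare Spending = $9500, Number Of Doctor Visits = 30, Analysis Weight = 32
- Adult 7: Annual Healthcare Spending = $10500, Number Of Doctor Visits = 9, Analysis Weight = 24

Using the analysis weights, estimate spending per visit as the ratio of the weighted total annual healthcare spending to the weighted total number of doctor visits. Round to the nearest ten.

570

Σ wᵢ·y = 10000×49 + 4400×53 + 5300×50 + 22000×12 + 17500×43 + 9500×32 + 10500×24
  = 490000 + 233200 + 265000 + 264000 + 752500 + 304000 + 252000 = 2560700
Σ wᵢ·x = 4475
Ratio = 2560700 / 4475 = 572.22346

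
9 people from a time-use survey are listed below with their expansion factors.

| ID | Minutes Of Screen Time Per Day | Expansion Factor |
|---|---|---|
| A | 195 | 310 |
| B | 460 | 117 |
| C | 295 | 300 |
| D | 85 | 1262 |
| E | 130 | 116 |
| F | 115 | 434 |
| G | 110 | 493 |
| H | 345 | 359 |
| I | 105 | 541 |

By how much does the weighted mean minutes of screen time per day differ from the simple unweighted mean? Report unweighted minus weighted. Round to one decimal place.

Unweighted sum = 195 + 460 + 295 + 85 + 130 + 115 + 110 + 345 + 105 = 1840
Unweighted mean = 1840 / 9 = 204.44444
Weighted sum = 195×310 + 460×117 + 295×300 + 85×1262 + 130×116 + 115×434 + 110×493 + 345×359 + 105×541
  = 609920
Sum of weights = 310 + 117 + 300 + 1262 + 116 + 434 + 493 + 359 + 541 = 3932
Weighted mean = 609920 / 3932 = 155.11699
Difference (unweighted minus weighted) = 49.327456

49.3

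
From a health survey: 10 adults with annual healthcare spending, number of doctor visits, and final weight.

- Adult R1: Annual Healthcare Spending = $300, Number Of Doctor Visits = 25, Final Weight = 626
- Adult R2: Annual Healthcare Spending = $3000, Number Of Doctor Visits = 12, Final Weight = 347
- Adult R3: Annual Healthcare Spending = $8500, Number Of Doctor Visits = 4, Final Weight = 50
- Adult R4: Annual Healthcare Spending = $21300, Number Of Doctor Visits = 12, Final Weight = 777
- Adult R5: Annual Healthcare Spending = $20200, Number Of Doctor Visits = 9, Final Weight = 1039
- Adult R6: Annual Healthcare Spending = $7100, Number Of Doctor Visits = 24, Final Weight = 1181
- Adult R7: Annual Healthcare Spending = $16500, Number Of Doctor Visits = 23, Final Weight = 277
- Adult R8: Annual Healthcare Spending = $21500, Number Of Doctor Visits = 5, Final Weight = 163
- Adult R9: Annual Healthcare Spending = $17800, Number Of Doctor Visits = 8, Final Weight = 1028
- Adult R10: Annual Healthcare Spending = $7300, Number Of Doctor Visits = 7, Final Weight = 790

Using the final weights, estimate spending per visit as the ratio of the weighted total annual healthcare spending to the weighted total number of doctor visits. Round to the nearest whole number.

Σ wᵢ·y = 300×626 + 3000×347 + 8500×50 + 21300×777 + 20200×1039 + 7100×1181 + 16500×277 + 21500×163 + 17800×1028 + 7300×790
  = 79717200
Σ wᵢ·x = 25×626 + 12×347 + 4×50 + 12×777 + 9×1039 + 24×1181 + 23×277 + 5×163 + 8×1028 + 7×790
  = 15650 + 4164 + 200 + 9324 + 9351 + 28344 + 6371 + 815 + 8224 + 5530 = 87973
Ratio = 79717200 / 87973 = 906.1553

906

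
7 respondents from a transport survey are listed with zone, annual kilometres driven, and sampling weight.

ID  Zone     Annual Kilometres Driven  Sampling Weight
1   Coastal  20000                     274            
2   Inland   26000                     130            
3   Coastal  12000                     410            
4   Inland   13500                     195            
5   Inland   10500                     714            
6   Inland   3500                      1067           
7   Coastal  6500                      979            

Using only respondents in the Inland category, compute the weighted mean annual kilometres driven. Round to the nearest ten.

Inland rows: 2, 4, 5, 6
Weighted sum = 26000×130 + 13500×195 + 10500×714 + 3500×1067
  = 3380000 + 2632500 + 7497000 + 3734500 = 17244000
Sum of weights = 2106
Weighted mean = 17244000 / 2106 = 8188.0342

8190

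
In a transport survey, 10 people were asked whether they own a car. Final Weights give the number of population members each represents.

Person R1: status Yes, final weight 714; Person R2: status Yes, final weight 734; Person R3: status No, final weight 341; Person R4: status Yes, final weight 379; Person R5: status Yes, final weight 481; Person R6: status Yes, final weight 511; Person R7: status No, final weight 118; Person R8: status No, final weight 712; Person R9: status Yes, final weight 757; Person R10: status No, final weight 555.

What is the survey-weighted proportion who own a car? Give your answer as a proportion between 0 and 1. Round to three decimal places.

Sum of weights for 'Yes' = 714 + 734 + 379 + 481 + 511 + 757 = 3576
Total weight = 714 + 734 + 341 + 379 + 481 + 511 + 118 + 712 + 757 + 555 = 5302
Weighted proportion = 3576 / 5302 = 0.67446247

0.674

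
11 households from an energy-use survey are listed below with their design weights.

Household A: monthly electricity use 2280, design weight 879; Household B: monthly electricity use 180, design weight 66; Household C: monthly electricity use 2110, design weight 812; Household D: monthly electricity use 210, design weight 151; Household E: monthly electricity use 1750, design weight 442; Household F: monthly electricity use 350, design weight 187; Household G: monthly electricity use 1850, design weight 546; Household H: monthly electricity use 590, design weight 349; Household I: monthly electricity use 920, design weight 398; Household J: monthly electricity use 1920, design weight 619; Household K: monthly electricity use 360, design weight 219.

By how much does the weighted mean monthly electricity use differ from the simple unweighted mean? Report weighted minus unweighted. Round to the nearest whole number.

458

Unweighted sum = 2280 + 180 + 2110 + 210 + 1750 + 350 + 1850 + 590 + 920 + 1920 + 360 = 12520
Unweighted mean = 12520 / 11 = 1138.1818
Weighted sum = 2280×879 + 180×66 + 2110×812 + 210×151 + 1750×442 + 350×187 + 1850×546 + 590×349 + 920×398 + 1920×619 + 360×219
  = 2004120 + 11880 + 1713320 + 31710 + 773500 + 65450 + 1010100 + 205910 + 366160 + 1188480 + 78840 = 7449470
Sum of weights = 879 + 66 + 812 + 151 + 442 + 187 + 546 + 349 + 398 + 619 + 219 = 4668
Weighted mean = 7449470 / 4668 = 1595.859
Difference (weighted minus unweighted) = 457.67722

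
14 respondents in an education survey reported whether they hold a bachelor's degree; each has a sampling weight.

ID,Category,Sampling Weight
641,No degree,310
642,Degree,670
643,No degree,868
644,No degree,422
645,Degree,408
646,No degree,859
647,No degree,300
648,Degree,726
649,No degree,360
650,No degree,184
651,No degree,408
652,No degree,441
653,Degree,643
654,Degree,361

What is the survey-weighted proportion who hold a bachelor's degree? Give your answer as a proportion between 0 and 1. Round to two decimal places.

Sum of weights for 'Degree' = 670 + 408 + 726 + 643 + 361 = 2808
Total weight = 6960
Weighted proportion = 2808 / 6960 = 0.40344828

0.40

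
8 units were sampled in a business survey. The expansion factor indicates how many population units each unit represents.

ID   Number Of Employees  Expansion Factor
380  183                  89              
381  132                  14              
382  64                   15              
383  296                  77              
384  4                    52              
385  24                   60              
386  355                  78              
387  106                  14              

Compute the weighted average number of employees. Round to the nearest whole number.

182

Weighted sum = 183×89 + 132×14 + 64×15 + 296×77 + 4×52 + 24×60 + 355×78 + 106×14
  = 16287 + 1848 + 960 + 22792 + 208 + 1440 + 27690 + 1484 = 72709
Sum of weights = 399
Weighted mean = 72709 / 399 = 182.22807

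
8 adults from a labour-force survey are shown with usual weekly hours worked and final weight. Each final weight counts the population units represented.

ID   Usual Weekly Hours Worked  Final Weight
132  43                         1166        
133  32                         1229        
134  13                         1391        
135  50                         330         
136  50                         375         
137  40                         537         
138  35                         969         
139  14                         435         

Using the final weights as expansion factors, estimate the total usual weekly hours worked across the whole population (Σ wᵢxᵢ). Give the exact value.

Weighted total = 204284

204284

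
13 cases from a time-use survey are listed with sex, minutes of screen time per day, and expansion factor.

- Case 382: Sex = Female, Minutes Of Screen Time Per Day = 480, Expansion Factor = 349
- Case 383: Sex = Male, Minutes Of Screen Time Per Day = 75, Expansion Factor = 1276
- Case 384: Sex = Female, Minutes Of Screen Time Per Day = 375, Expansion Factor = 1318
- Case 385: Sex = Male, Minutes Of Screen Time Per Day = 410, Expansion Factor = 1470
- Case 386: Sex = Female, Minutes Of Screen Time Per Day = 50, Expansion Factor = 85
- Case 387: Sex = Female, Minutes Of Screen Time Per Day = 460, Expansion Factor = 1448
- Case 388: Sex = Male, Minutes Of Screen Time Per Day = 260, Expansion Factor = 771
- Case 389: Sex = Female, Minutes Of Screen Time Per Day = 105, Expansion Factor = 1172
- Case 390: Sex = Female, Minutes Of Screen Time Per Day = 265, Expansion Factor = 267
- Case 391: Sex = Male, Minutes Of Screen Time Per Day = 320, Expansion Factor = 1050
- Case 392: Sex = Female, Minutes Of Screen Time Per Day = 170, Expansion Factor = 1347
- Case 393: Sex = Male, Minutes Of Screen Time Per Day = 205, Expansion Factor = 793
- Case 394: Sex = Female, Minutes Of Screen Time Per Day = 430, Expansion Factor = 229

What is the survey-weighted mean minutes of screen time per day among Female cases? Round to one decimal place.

298.2

Female rows: 382, 384, 386, 387, 389, 390, 392, 394
Weighted sum = 480×349 + 375×1318 + 50×85 + 460×1448 + 105×1172 + 265×267 + 170×1347 + 430×229
  = 167520 + 494250 + 4250 + 666080 + 123060 + 70755 + 228990 + 98470 = 1853375
Sum of weights = 349 + 1318 + 85 + 1448 + 1172 + 267 + 1347 + 229 = 6215
Weighted mean = 1853375 / 6215 = 298.20998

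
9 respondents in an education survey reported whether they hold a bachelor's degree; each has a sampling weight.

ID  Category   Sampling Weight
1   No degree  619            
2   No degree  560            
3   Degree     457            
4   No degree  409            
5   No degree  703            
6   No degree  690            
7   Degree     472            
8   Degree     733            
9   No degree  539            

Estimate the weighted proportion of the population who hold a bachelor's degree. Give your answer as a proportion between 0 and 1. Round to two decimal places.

Sum of weights for 'Degree' = 457 + 472 + 733 = 1662
Total weight = 619 + 560 + 457 + 409 + 703 + 690 + 472 + 733 + 539 = 5182
Weighted proportion = 1662 / 5182 = 0.32072559

0.32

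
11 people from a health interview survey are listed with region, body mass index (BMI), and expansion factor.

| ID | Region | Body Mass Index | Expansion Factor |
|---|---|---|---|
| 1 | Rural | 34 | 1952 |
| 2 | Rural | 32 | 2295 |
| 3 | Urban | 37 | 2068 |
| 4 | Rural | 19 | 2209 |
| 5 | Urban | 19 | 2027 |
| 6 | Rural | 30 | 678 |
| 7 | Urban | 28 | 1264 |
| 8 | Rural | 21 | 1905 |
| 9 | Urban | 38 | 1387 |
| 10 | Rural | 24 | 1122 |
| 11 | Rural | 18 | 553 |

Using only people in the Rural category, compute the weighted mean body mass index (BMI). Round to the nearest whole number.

26

Rural rows: 1, 2, 4, 6, 8, 10, 11
Weighted sum = 34×1952 + 32×2295 + 19×2209 + 30×678 + 21×1905 + 24×1122 + 18×553
  = 66368 + 73440 + 41971 + 20340 + 40005 + 26928 + 9954 = 279006
Sum of weights = 10714
Weighted mean = 279006 / 10714 = 26.041254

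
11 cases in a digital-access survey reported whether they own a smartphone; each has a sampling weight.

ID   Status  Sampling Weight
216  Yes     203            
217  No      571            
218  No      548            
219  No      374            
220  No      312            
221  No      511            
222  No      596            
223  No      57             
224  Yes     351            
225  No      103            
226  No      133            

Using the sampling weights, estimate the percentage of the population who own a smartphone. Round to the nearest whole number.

15

Sum of weights for 'Yes' = 203 + 351 = 554
Total weight = 203 + 571 + 548 + 374 + 312 + 511 + 596 + 57 + 351 + 103 + 133 = 3759
Weighted proportion = 554 / 3759 = 0.14737962 → 14.737962%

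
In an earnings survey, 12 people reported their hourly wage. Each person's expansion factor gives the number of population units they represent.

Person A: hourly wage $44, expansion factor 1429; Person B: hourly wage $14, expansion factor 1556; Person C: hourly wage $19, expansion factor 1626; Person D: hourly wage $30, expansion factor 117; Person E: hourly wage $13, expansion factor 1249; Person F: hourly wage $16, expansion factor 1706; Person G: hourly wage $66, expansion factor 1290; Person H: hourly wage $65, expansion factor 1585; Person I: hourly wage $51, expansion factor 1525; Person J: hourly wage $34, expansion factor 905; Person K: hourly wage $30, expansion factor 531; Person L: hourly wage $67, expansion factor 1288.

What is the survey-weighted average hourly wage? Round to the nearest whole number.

Weighted sum = 44×1429 + 14×1556 + 19×1626 + 30×117 + 13×1249 + 16×1706 + 66×1290 + 65×1585 + 51×1525 + 34×905 + 30×531 + 67×1288
  = 561533
Sum of weights = 1429 + 1556 + 1626 + 117 + 1249 + 1706 + 1290 + 1585 + 1525 + 905 + 531 + 1288 = 14807
Weighted mean = 561533 / 14807 = 37.923482

38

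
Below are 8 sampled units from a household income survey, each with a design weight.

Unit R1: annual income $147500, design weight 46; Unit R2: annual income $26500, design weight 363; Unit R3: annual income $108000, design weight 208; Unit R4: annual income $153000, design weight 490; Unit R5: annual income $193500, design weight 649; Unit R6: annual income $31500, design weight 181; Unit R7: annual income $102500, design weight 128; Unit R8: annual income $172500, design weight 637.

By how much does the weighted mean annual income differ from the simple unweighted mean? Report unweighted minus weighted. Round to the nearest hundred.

-19400

Unweighted sum = 147500 + 26500 + 108000 + 153000 + 193500 + 31500 + 102500 + 172500 = 935000
Unweighted mean = 935000 / 8 = 116875
Weighted sum = 147500×46 + 26500×363 + 108000×208 + 153000×490 + 193500×649 + 31500×181 + 102500×128 + 172500×637
  = 6785000 + 9619500 + 22464000 + 74970000 + 125581500 + 5701500 + 13120000 + 109882500 = 368124000
Sum of weights = 46 + 363 + 208 + 490 + 649 + 181 + 128 + 637 = 2702
Weighted mean = 368124000 / 2702 = 136241.3
Difference (unweighted minus weighted) = -19366.303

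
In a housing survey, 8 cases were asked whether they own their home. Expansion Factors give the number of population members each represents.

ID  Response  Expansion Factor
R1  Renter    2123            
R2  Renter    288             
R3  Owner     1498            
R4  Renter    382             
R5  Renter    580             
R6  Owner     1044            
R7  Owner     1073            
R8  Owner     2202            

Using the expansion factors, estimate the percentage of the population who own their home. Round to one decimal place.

Sum of weights for 'Owner' = 1498 + 1044 + 1073 + 2202 = 5817
Total weight = 2123 + 288 + 1498 + 382 + 580 + 1044 + 1073 + 2202 = 9190
Weighted proportion = 5817 / 9190 = 0.63297062 → 63.297062%

63.3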